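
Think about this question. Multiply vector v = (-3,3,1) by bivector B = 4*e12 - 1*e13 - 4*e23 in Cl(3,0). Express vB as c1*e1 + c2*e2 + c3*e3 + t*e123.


vB has grade-1 (vector) and grade-3 (trivector) parts: vB = (v _| B) + (v ^ B).
Vector part <vB>_1:
  e1: -v2*b12 - v3*b13 = -(3)*(4) - (1)*(-1) = -11
  e2: v1*b12 - v3*b23 = (-3)*(4) - (1)*(-4) = -8
  e3: v1*b13 + v2*b23 = (-3)*(-1) + (3)*(-4) = -9
Trivector part <vB>_3:
  e123: v1*b23 - v2*b13 + v3*b12 = (-3)*(-4) - (3)*(-1) + (1)*(4) = 19
vB = -11*e1 - 8*e2 - 9*e3 + 19*e123


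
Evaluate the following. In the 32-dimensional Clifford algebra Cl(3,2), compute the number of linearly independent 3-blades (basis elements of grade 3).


Number of grade-k basis blades in Cl(p,q) with n = p + q is C(n, k).
n = 3 + 2 = 5
C(5, 3) = 5! / (3! * 2!)
= 120 / (6 * 2)
= 10


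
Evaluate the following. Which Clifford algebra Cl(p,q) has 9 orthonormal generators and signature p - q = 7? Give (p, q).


We need p + q = 9 and p - q = 7.
Adding: 2p = 9 + 7 = 16, so p = 8.
Then q = 9 - 8 = 1.
(p, q) = (8, 1)


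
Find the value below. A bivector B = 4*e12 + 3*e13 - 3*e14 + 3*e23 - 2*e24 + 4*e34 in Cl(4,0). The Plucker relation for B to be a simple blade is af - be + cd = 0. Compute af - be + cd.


Plucker relation: af - be + cd
a*f = 4*4 = 16
b*e = 3*(-2) = -6
c*d = (-3)*3 = -9
af - be + cd = 16 - (-6) + (-9)
= 13


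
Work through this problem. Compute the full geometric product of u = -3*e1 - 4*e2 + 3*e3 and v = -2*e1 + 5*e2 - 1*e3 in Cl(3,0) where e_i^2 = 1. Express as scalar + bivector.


In Cl(3,0): e_i^2 = 1, e_ie_j = -e_je_i for i != j.
Scalar part = u . v = (-3)*(-2) + (-4)*5 + 3*(-1)
= 6 + (-20) + (-3) = -17
e12 coeff = (-3)*5 - (-4)*(-2) = -15 - 8 = -23
e13 coeff = (-3)*(-1) - 3*(-2) = 3 - (-6) = 9
e23 coeff = (-4)*(-1) - 3*5 = 4 - 15 = -11
uv = -17 - 23*e12 + 9*e13 - 11*e23


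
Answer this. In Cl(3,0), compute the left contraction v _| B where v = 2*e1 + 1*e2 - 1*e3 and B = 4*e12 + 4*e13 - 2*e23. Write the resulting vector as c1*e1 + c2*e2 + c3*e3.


Left contraction v _| B = <vB>_1 (grade-1 part of the geometric product vB).
Using e1_|e12 = e2, e2_|e12 = -e1, e1_|e13 = e3, e3_|e13 = -e1, e2_|e23 = e3, e3_|e23 = -e2:
e1 coeff: -v2*b12 - v3*b13 = -(1)*(4) - (-1)*(4) = 0
e2 coeff: v1*b12 - v3*b23 = (2)*(4) - (-1)*(-2) = 6
e3 coeff: v1*b13 + v2*b23 = (2)*(4) + (1)*(-2) = 6
v _| B = 0*e1 + 6*e2 + 6*e3


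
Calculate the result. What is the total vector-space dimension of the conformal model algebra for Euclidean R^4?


The conformal model of R^4 uses Cl(5,1): the 4 Euclidean generators plus two extra orthogonal generators e+ (e+^2 = +1) and e- (e-^2 = -1), from which the null vectors e0, einf are built.
Number of generators m = 4 + 2 = 6.
dim Cl(p,q) = 2^m = 2^6 = 64


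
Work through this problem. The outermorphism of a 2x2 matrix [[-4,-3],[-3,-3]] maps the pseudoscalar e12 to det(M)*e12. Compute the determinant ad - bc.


The outermorphism of a linear map f sends e1^e2 to f(e1)^f(e2).
f(e1) = -4*e1 - 3*e2
f(e2) = -3*e1 - 3*e2
f(e1) ^ f(e2) = (-4*e1 - 3*e2) ^ (-3*e1 - 3*e2)
= (-4)*(-3)*e12 + (-3)*(-3)*e21
= (12 - 9)*e12
= 3*e12
Coefficient = 3


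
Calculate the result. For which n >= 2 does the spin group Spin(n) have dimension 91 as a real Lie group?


dim Spin(n) = dim so(n) = n(n-1)/2.
Solve n(n-1)/2 = 91, i.e. n^2 - n - 182 = 0.
Discriminant = 1 + 8*91 = 729
n = (1 + sqrt(729))/2 = (1 + 27)/2 = 14


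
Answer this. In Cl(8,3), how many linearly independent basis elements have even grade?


Even subalgebra dimension = 2^(n-1)
n = 8 + 3 = 11
2^(11 - 1) = 2^10 = 1024
Verification: sum of C(11,k) for even k = 1 + 55 + 330 + 462 + 165 + 11 = 1024
Result = 1024


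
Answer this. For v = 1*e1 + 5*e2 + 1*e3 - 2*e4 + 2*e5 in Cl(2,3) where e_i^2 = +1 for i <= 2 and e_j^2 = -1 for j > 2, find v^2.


v^2 = sum of c_i^2 * e_i^2
Positive signature terms (e_i^2 = +1): 1^2 + 5^2 = 26
Negative signature terms (e_j^2 = -1): 1^2 + (-2)^2 + 2^2 = 9
v^2 = 26 - 9 = 17


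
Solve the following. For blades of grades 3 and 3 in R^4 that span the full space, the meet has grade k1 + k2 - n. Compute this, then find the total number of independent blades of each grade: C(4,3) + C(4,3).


Meet grade = grade(A) + grade(B) - n
= 3 + 3 - 4 = 2
C(4,3) = 4
C(4,3) = 4
dim_A + dim_B = 4 + 4 = 8


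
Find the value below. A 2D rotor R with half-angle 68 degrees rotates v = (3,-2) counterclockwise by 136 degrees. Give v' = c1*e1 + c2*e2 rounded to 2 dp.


Rotor R = cos(68deg) - sin(68deg)*e12
Rotation angle theta = 2 * 68 = 136 degrees
v' = R*v*~R rotates v by theta.
cos(136deg) = -0.7193, sin(136deg) = 0.6947
v'_1 = 3*cos(136deg) - (-2)*sin(136deg)
= 3*(-0.7193) - (-2)*0.6947
= -0.77
v'_2 = 3*sin(136deg) + (-2)*cos(136deg)
= 3*0.6947 + (-2)*(-0.7193)
= 3.52
v' = -0.77*e1 + 3.52*e2


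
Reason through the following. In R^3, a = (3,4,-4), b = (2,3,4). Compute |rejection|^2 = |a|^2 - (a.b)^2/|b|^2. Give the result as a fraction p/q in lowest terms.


|a|^2 = 3^2 + 4^2 + (-4)^2 = 41
|b|^2 = 2^2 + 3^2 + 4^2 = 29
a . b = 3*2 + 4*3 + (-4)*4 = 2
(a.b)^2 = 2^2 = 4
|rej|^2 = 41 - 4/29
= (1189 - 4)/29
= 1185/29
In lowest terms: 1185/29


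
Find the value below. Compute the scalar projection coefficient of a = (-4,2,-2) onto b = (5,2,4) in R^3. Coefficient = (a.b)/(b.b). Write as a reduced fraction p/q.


Projection coefficient = (a . b) / (b . b)
a . b = (-4)*5 + 2*2 + (-2)*4
= -20 + 4 + (-8) = -24
b . b = 5^2 + 2^2 + 4^2
= 25 + 4 + 16 = 45
Coefficient = -24/45
In lowest terms: -8/15


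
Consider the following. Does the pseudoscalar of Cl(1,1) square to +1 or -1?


The pseudoscalar I = e1...e_n (product of all n generators) of Cl(p,q) satisfies I^2 = (-1)^(q + n(n-1)/2).
p = 1, q = 1, n = p + q = 2
n(n-1)/2 = 2 * 1 / 2 = 1
Exponent = q + n(n-1)/2 = 1 + 1 = 2
I^2 = (-1)^2 = +1


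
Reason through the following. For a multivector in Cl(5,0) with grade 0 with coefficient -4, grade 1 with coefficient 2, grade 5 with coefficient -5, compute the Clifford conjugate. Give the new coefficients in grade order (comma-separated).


Clifford conjugate sign for grade k: (-1)^(k(k+1)/2)
Grade 0: (-1)^(0*1/2) = (-1)^0 = 1, coeff -4 -> -4
Grade 1: (-1)^(1*2/2) = (-1)^1 = -1, coeff 2 -> -2
Grade 5: (-1)^(5*6/2) = (-1)^15 = -1, coeff -5 -> 5
Conjugated coefficients: -4, -2, 5


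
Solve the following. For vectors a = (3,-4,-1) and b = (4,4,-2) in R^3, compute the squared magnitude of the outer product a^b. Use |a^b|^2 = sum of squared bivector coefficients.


a wedge b = (a1*b2 - a2*b1)*e12 + (a1*b3 - a3*b1)*e13 + (a2*b3 - a3*b2)*e23
e12 coeff: 3*4 - (-4)*4 = 12 - (-16) = 28
e13 coeff: 3*(-2) - (-1)*4 = -6 - (-4) = -2
e23 coeff: (-4)*(-2) - (-1)*4 = 8 - (-4) = 12
|a wedge b|^2 = 28^2 + (-2)^2 + 12^2
= 784 + 4 + 144
= 932


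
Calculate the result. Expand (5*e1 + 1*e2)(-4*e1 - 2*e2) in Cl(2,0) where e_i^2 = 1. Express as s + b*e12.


Expand: (5*e1 + 1*e2)(-4*e1 - 2*e2)
= 5*(-4)*e1e1 + 5*(-2)*e1e2 + 1*(-4)*e2e1 + 1*(-2)*e2e2
Using e1^2 = e2^2 = 1, e2e1 = -e1e2:
Scalar part s = 5*(-4) + 1*(-2) = -20 + (-2) = -22
Bivector part b = 5*(-2) - 1*(-4) = -10 - (-4) = -6
uv = -22 - 6*e12


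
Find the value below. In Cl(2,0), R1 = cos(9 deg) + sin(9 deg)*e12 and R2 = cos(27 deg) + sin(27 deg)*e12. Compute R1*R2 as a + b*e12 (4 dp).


Same-plane rotors commute and their half-angles add:
R1*R2 = cos(a1 + a2) + sin(a1 + a2)*e12.
a1 + a2 = 9 + 27 = 36 deg
cos(36 deg) = 0.8090
sin(36 deg) = 0.5878
R1*R2 = 0.8090 + 0.5878*e12


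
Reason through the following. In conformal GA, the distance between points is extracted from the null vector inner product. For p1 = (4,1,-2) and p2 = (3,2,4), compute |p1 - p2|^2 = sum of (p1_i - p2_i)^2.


p1 - p2 = (1, -1, -6)
|p1 - p2|^2 = 1^2 + (-1)^2 + (-6)^2
= 1 + 1 + 36
= 38


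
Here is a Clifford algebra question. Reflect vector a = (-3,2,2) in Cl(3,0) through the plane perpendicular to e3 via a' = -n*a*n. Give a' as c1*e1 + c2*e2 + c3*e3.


Reflection formula: a' = -n*a*n, with n = e3 (unit vector, n^2 = 1).
For reflection through hyperplane perp to e3:
The component along e3 flips sign, others stay.
a = (-3, 2, 2)
a' = (-3, 2, -2)
a' = -3*e1 + 2*e2 - 2*e3


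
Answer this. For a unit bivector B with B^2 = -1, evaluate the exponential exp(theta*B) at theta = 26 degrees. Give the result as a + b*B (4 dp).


For a unit bivector B with B^2 = -1, the exponential series gives
e^(theta*B) = cos(theta) + sin(theta)*B (the GA analogue of Euler's formula).
theta = 26 degrees = 0.453786 rad
cos(26 deg) = 0.8988
sin(26 deg) = 0.4384
exp(theta*B) = 0.8988 + 0.4384*B


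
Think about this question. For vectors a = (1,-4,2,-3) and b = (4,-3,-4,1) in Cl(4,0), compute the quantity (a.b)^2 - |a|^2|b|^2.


a . b = 1*4 + (-4)*(-3) + 2*(-4) + (-3)*1
= 4 + 12 + (-8) + (-3) = 5
|a|^2 = 1^2 + (-4)^2 + 2^2 + (-3)^2 = 30
|b|^2 = 4^2 + (-3)^2 + (-4)^2 + 1^2 = 42
(a.b)^2 = 5^2 = 25
|a|^2 * |b|^2 = 30 * 42 = 1260
Result = 25 - 1260 = -1235


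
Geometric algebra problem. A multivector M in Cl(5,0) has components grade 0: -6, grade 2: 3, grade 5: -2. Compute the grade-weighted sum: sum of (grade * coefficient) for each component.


Grade-weighted sum = sum of grade_k * coefficient_k
0*(-6) = 0
2*3 = 6
5*(-2) = -10
Total = 0 + 6 + (-10) = -4


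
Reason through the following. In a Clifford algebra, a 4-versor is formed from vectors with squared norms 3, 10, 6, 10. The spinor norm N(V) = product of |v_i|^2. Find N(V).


Spinor norm N(V) = |v1|^2 * |v2|^2 * ... * |v4|^2
= 3 * 10 * 6 * 10
Running product: 3, 30, 180, 1800
N(V) = 1800


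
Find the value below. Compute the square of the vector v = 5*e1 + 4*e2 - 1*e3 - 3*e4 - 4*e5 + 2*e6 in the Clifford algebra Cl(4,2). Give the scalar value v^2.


v^2 = sum of c_i^2 * e_i^2
Positive signature terms (e_i^2 = +1): 5^2 + 4^2 + (-1)^2 + (-3)^2 = 51
Negative signature terms (e_j^2 = -1): (-4)^2 + 2^2 = 20
v^2 = 51 - 20 = 31


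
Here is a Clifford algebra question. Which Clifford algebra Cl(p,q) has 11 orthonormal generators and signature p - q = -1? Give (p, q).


We need p + q = 11 and p - q = -1.
Adding: 2p = 11 + (-1) = 10, so p = 5.
Then q = 11 - 5 = 6.
(p, q) = (5, 6)


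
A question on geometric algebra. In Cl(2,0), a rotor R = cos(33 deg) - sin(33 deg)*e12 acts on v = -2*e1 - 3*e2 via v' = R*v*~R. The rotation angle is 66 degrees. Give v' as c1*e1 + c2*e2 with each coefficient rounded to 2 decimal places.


Rotor R = cos(33deg) - sin(33deg)*e12
Rotation angle theta = 2 * 33 = 66 degrees
v' = R*v*~R rotates v by theta.
cos(66deg) = 0.4067, sin(66deg) = 0.9135
v'_1 = -2*cos(66deg) - (-3)*sin(66deg)
= -2*0.4067 - (-3)*0.9135
= 1.93
v'_2 = -2*sin(66deg) + (-3)*cos(66deg)
= -2*0.9135 + (-3)*0.4067
= -3.05
v' = 1.93*e1 - 3.05*e2


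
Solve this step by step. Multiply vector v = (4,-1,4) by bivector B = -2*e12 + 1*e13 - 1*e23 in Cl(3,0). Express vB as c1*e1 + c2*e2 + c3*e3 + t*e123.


vB has grade-1 (vector) and grade-3 (trivector) parts: vB = (v _| B) + (v ^ B).
Vector part <vB>_1:
  e1: -v2*b12 - v3*b13 = -(-1)*(-2) - (4)*(1) = -6
  e2: v1*b12 - v3*b23 = (4)*(-2) - (4)*(-1) = -4
  e3: v1*b13 + v2*b23 = (4)*(1) + (-1)*(-1) = 5
Trivector part <vB>_3:
  e123: v1*b23 - v2*b13 + v3*b12 = (4)*(-1) - (-1)*(1) + (4)*(-2) = -11
vB = -6*e1 - 4*e2 + 5*e3 - 11*e123


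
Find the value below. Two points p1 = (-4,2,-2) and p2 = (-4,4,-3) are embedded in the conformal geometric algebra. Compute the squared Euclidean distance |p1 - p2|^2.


p1 - p2 = (0, -2, 1)
|p1 - p2|^2 = 0^2 + (-2)^2 + 1^2
= 0 + 4 + 1
= 5


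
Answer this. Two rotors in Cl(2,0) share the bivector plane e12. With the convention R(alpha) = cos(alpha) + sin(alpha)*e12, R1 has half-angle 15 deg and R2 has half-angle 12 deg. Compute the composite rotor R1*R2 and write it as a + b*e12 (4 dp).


Same-plane rotors commute and their half-angles add:
R1*R2 = cos(a1 + a2) + sin(a1 + a2)*e12.
a1 + a2 = 15 + 12 = 27 deg
cos(27 deg) = 0.8910
sin(27 deg) = 0.4540
R1*R2 = 0.8910 + 0.4540*e12


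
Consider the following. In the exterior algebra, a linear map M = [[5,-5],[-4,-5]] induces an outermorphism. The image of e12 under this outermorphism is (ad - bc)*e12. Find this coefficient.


The outermorphism of a linear map f sends e1^e2 to f(e1)^f(e2).
f(e1) = 5*e1 - 4*e2
f(e2) = -5*e1 - 5*e2
f(e1) ^ f(e2) = (5*e1 - 4*e2) ^ (-5*e1 - 5*e2)
= 5*(-5)*e12 + (-4)*(-5)*e21
= (-25 - 20)*e12
= -45*e12
Coefficient = -45


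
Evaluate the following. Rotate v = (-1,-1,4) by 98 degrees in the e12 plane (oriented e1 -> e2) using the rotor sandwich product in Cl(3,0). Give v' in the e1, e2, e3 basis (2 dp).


Rotor R = cos(49deg) - sin(49deg)*e12
Rotation angle theta = 2 * 49 = 98 degrees in the e12 plane (e1 -> e2).
The component perpendicular to the plane (e3) is invariant: v'_3 = v3 = 4.00
cos(98deg) = -0.1392, sin(98deg) = 0.9903
v'_1 = v1*cos(theta) - v2*sin(theta) = -1*(-0.1392) - (-1)*0.9903 = 1.13
v'_2 = v1*sin(theta) + v2*cos(theta) = -1*0.9903 + (-1)*(-0.1392) = -0.85
v' = 1.13*e1 - 0.85*e2 + 4.00*e3


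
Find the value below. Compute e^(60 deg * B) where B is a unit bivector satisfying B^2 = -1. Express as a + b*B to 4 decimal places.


For a unit bivector B with B^2 = -1, the exponential series gives
e^(theta*B) = cos(theta) + sin(theta)*B (the GA analogue of Euler's formula).
theta = 60 degrees = 1.047198 rad
cos(60 deg) = 0.5000
sin(60 deg) = 0.8660
exp(theta*B) = 0.5000 + 0.8660*B


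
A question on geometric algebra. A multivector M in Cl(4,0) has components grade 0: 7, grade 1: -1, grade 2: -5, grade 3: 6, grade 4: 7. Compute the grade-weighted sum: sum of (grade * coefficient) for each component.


Grade-weighted sum = sum of grade_k * coefficient_k
0*7 = 0
1*(-1) = -1
2*(-5) = -10
3*6 = 18
4*7 = 28
Total = 0 + (-1) + (-10) + 18 + 28 = 35


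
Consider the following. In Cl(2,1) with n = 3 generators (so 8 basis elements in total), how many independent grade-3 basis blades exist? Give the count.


Number of grade-k basis blades in Cl(p,q) with n = p + q is C(n, k).
n = 2 + 1 = 3
C(3, 3) = 3! / (3! * 0!)
= 6 / (6 * 1)
= 1


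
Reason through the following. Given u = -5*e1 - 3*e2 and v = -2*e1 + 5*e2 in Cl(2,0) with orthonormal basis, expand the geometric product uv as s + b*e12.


Expand: (-5*e1 - 3*e2)(-2*e1 + 5*e2)
= (-5)*(-2)*e1e1 + (-5)*5*e1e2 + (-3)*(-2)*e2e1 + (-3)*5*e2e2
Using e1^2 = e2^2 = 1, e2e1 = -e1e2:
Scalar part s = (-5)*(-2) + (-3)*5 = 10 + (-15) = -5
Bivector part b = (-5)*5 - (-3)*(-2) = -25 - 6 = -31
uv = -5 - 31*e12


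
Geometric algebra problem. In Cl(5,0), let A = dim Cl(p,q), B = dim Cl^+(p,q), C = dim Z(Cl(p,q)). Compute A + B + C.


n = 5 + 0 = 5
Total dim = 2^5 = 32
Even subalgebra dim = 2^4 = 16
n is odd, so center dim = 2
Sum = 32 + 16 + 2 = 50


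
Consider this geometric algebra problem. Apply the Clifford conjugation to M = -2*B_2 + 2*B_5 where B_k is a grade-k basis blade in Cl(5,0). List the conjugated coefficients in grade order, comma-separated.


Clifford conjugate sign for grade k: (-1)^(k(k+1)/2)
Grade 2: (-1)^(2*3/2) = (-1)^3 = -1, coeff -2 -> 2
Grade 5: (-1)^(5*6/2) = (-1)^15 = -1, coeff 2 -> -2
Conjugated coefficients: 2, -2


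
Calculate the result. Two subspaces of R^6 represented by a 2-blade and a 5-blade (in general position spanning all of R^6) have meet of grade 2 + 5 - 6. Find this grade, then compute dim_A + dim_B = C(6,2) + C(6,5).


Meet grade = grade(A) + grade(B) - n
= 2 + 5 - 6 = 1
C(6,2) = 15
C(6,5) = 6
dim_A + dim_B = 15 + 6 = 21


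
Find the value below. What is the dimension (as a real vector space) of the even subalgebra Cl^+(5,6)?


Even subalgebra dimension = 2^(n-1)
n = 5 + 6 = 11
2^(11 - 1) = 2^10 = 1024
Verification: sum of C(11,k) for even k = 1 + 55 + 330 + 462 + 165 + 11 = 1024
Result = 1024


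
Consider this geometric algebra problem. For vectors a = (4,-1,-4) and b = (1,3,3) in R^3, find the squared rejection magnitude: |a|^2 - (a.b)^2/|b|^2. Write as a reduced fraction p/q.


|a|^2 = 4^2 + (-1)^2 + (-4)^2 = 33
|b|^2 = 1^2 + 3^2 + 3^2 = 19
a . b = 4*1 + (-1)*3 + (-4)*3 = -11
(a.b)^2 = (-11)^2 = 121
|rej|^2 = 33 - 121/19
= (627 - 121)/19
= 506/19
In lowest terms: 506/19


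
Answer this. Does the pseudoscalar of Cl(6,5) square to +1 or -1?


The pseudoscalar I = e1...e_n (product of all n generators) of Cl(p,q) satisfies I^2 = (-1)^(q + n(n-1)/2).
p = 6, q = 5, n = p + q = 11
n(n-1)/2 = 11 * 10 / 2 = 55
Exponent = q + n(n-1)/2 = 5 + 55 = 60
I^2 = (-1)^60 = +1


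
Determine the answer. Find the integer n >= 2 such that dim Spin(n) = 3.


dim Spin(n) = dim so(n) = n(n-1)/2.
Solve n(n-1)/2 = 3, i.e. n^2 - n - 6 = 0.
Discriminant = 1 + 8*3 = 25
n = (1 + sqrt(25))/2 = (1 + 5)/2 = 3


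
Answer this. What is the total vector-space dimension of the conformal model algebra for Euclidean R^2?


The conformal model of R^2 uses Cl(3,1): the 2 Euclidean generators plus two extra orthogonal generators e+ (e+^2 = +1) and e- (e-^2 = -1), from which the null vectors e0, einf are built.
Number of generators m = 2 + 2 = 4.
dim Cl(p,q) = 2^m = 2^4 = 16


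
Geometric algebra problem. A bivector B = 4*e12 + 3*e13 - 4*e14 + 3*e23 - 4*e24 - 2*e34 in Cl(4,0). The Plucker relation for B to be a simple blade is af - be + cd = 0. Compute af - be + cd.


Plucker relation: af - be + cd
a*f = 4*(-2) = -8
b*e = 3*(-4) = -12
c*d = (-4)*3 = -12
af - be + cd = -8 - (-12) + (-12)
= -8


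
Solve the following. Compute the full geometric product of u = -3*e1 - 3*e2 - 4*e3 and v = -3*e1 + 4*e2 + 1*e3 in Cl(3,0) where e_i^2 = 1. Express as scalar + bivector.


In Cl(3,0): e_i^2 = 1, e_ie_j = -e_je_i for i != j.
Scalar part = u . v = (-3)*(-3) + (-3)*4 + (-4)*1
= 9 + (-12) + (-4) = -7
e12 coeff = (-3)*4 - (-3)*(-3) = -12 - 9 = -21
e13 coeff = (-3)*1 - (-4)*(-3) = -3 - 12 = -15
e23 coeff = (-3)*1 - (-4)*4 = -3 - (-16) = 13
uv = -7 - 21*e12 - 15*e13 + 13*e23


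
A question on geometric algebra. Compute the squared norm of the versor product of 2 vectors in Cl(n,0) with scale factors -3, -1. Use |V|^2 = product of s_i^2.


Each vector v_i has |v_i|^2 = s_i^2
Squared scales: (-3)^2 = 9, (-1)^2 = 1
|V|^2 = 9 * 1
= 9


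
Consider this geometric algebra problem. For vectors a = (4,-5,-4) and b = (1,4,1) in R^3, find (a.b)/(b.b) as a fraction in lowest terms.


Projection coefficient = (a . b) / (b . b)
a . b = 4*1 + (-5)*4 + (-4)*1
= 4 + (-20) + (-4) = -20
b . b = 1^2 + 4^2 + 1^2
= 1 + 16 + 1 = 18
Coefficient = -20/18
In lowest terms: -10/9


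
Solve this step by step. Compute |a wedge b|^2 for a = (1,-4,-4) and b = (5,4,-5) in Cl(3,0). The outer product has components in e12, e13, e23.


a wedge b = (a1*b2 - a2*b1)*e12 + (a1*b3 - a3*b1)*e13 + (a2*b3 - a3*b2)*e23
e12 coeff: 1*4 - (-4)*5 = 4 - (-20) = 24
e13 coeff: 1*(-5) - (-4)*5 = -5 - (-20) = 15
e23 coeff: (-4)*(-5) - (-4)*4 = 20 - (-16) = 36
|a wedge b|^2 = 24^2 + 15^2 + 36^2
= 576 + 225 + 1296
= 2097


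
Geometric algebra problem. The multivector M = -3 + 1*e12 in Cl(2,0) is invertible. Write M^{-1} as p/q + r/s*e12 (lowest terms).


M = -3 + 1*e12, where e12^2 = -1.
Since M commutes with its reverse ~M = a - b*e12, M * ~M = a^2 - b^2*e12^2 = a^2 + b^2.
So M^{-1} = ~M / (a^2 + b^2) = (a - b*e12)/(a^2 + b^2).
a^2 + b^2 = 9 + 1 = 10
Scalar part = -3/10 = -3/10
Bivector coeff = -1/10 = -1/10
M^{-1} = -3/10 - 1/10*e12


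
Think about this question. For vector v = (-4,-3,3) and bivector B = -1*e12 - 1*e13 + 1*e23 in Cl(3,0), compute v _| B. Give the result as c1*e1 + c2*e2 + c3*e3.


Left contraction v _| B = <vB>_1 (grade-1 part of the geometric product vB).
Using e1_|e12 = e2, e2_|e12 = -e1, e1_|e13 = e3, e3_|e13 = -e1, e2_|e23 = e3, e3_|e23 = -e2:
e1 coeff: -v2*b12 - v3*b13 = -(-3)*(-1) - (3)*(-1) = 0
e2 coeff: v1*b12 - v3*b23 = (-4)*(-1) - (3)*(1) = 1
e3 coeff: v1*b13 + v2*b23 = (-4)*(-1) + (-3)*(1) = 1
v _| B = 0*e1 + 1*e2 + 1*e3


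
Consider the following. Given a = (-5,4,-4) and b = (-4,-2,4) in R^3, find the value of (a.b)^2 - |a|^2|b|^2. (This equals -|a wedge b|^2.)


a . b = (-5)*(-4) + 4*(-2) + (-4)*4
= 20 + (-8) + (-16) = -4
|a|^2 = (-5)^2 + 4^2 + (-4)^2 = 57
|b|^2 = (-4)^2 + (-2)^2 + 4^2 = 36
(a.b)^2 = (-4)^2 = 16
|a|^2 * |b|^2 = 57 * 36 = 2052
Result = 16 - 2052 = -2036


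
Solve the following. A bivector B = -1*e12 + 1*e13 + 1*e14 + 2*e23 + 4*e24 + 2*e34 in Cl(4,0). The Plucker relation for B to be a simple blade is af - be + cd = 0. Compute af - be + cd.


Plucker relation: af - be + cd
a*f = (-1)*2 = -2
b*e = 1*4 = 4
c*d = 1*2 = 2
af - be + cd = -2 - 4 + 2
= -4


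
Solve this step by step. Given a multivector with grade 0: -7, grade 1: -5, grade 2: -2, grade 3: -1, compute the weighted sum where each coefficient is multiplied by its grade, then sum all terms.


Grade-weighted sum = sum of grade_k * coefficient_k
0*(-7) = 0
1*(-5) = -5
2*(-2) = -4
3*(-1) = -3
Total = 0 + (-5) + (-4) + (-3) = -12


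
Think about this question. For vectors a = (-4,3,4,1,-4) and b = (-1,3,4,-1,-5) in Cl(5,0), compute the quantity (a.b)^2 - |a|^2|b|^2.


a . b = (-4)*(-1) + 3*3 + 4*4 + 1*(-1) + (-4)*(-5)
= 4 + 9 + 16 + (-1) + 20 = 48
|a|^2 = (-4)^2 + 3^2 + 4^2 + 1^2 + (-4)^2 = 58
|b|^2 = (-1)^2 + 3^2 + 4^2 + (-1)^2 + (-5)^2 = 52
(a.b)^2 = 48^2 = 2304
|a|^2 * |b|^2 = 58 * 52 = 3016
Result = 2304 - 3016 = -712


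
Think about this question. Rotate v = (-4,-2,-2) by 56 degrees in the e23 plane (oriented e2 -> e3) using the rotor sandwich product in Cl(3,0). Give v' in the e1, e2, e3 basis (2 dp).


Rotor R = cos(28deg) - sin(28deg)*e23
Rotation angle theta = 2 * 28 = 56 degrees in the e23 plane (e2 -> e3).
The component perpendicular to the plane (e1) is invariant: v'_1 = v1 = -4.00
cos(56deg) = 0.5592, sin(56deg) = 0.8290
v'_2 = v2*cos(theta) - v3*sin(theta) = -2*0.5592 - (-2)*0.8290 = 0.54
v'_3 = v2*sin(theta) + v3*cos(theta) = -2*0.8290 + (-2)*0.5592 = -2.78
v' = -4.00*e1 + 0.54*e2 - 2.78*e3


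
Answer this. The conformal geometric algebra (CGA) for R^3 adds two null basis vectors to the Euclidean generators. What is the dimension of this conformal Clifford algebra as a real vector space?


The conformal model of R^3 uses Cl(4,1): the 3 Euclidean generators plus two extra orthogonal generators e+ (e+^2 = +1) and e- (e-^2 = -1), from which the null vectors e0, einf are built.
Number of generators m = 3 + 2 = 5.
dim Cl(p,q) = 2^m = 2^5 = 32


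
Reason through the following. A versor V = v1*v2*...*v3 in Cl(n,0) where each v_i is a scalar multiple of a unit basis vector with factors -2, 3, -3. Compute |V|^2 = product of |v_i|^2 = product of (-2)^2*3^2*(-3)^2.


Each vector v_i has |v_i|^2 = s_i^2
Squared scales: (-2)^2 = 4, 3^2 = 9, (-3)^2 = 9
|V|^2 = 4 * 9 * 9
= 324


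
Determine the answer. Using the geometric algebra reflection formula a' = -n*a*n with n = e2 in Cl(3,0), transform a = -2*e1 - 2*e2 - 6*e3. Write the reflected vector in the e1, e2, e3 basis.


Reflection formula: a' = -n*a*n, with n = e2 (unit vector, n^2 = 1).
For reflection through hyperplane perp to e2:
The component along e2 flips sign, others stay.
a = (-2, -2, -6)
a' = (-2, 2, -6)
a' = -2*e1 + 2*e2 - 6*e3


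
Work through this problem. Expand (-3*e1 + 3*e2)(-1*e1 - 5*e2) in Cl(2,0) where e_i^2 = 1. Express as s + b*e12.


Expand: (-3*e1 + 3*e2)(-1*e1 - 5*e2)
= (-3)*(-1)*e1e1 + (-3)*(-5)*e1e2 + 3*(-1)*e2e1 + 3*(-5)*e2e2
Using e1^2 = e2^2 = 1, e2e1 = -e1e2:
Scalar part s = (-3)*(-1) + 3*(-5) = 3 + (-15) = -12
Bivector part b = (-3)*(-5) - 3*(-1) = 15 - (-3) = 18
uv = -12 + 18*e12


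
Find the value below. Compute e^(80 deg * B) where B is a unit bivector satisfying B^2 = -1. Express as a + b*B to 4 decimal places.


For a unit bivector B with B^2 = -1, the exponential series gives
e^(theta*B) = cos(theta) + sin(theta)*B (the GA analogue of Euler's formula).
theta = 80 degrees = 1.396263 rad
cos(80 deg) = 0.1736
sin(80 deg) = 0.9848
exp(theta*B) = 0.1736 + 0.9848*B


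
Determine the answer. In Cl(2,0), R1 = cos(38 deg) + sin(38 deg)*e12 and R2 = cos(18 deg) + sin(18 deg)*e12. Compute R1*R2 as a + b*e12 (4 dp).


Same-plane rotors commute and their half-angles add:
R1*R2 = cos(a1 + a2) + sin(a1 + a2)*e12.
a1 + a2 = 38 + 18 = 56 deg
cos(56 deg) = 0.5592
sin(56 deg) = 0.8290
R1*R2 = 0.5592 + 0.8290*e12


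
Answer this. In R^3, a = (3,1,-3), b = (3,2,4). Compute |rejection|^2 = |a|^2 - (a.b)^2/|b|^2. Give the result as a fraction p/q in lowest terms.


|a|^2 = 3^2 + 1^2 + (-3)^2 = 19
|b|^2 = 3^2 + 2^2 + 4^2 = 29
a . b = 3*3 + 1*2 + (-3)*4 = -1
(a.b)^2 = (-1)^2 = 1
|rej|^2 = 19 - 1/29
= (551 - 1)/29
= 550/29
In lowest terms: 550/29


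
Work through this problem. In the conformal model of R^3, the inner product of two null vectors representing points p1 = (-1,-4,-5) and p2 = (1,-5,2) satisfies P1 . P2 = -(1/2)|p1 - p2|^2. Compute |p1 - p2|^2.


p1 - p2 = (-2, 1, -7)
|p1 - p2|^2 = (-2)^2 + 1^2 + (-7)^2
= 4 + 1 + 49
= 54


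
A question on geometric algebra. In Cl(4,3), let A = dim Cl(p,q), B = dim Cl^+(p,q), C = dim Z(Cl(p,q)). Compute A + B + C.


n = 4 + 3 = 7
Total dim = 2^7 = 128
Even subalgebra dim = 2^6 = 64
n is odd, so center dim = 2
Sum = 128 + 64 + 2 = 194


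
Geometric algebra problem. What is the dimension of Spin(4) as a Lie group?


Spin(n) double-covers SO(n); both have Lie algebra so(n) of dimension n(n-1)/2.
n = 4
n(n-1) = 4 * 3 = 12
dim Spin(4) = 12/2 = 6


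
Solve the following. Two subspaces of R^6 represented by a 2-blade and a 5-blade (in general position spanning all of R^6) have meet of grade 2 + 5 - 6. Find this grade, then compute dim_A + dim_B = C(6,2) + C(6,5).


Meet grade = grade(A) + grade(B) - n
= 2 + 5 - 6 = 1
C(6,2) = 15
C(6,5) = 6
dim_A + dim_B = 15 + 6 = 21


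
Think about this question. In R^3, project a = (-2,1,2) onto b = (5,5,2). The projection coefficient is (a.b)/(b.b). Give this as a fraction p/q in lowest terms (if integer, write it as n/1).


Projection coefficient = (a . b) / (b . b)
a . b = (-2)*5 + 1*5 + 2*2
= -10 + 5 + 4 = -1
b . b = 5^2 + 5^2 + 2^2
= 25 + 25 + 4 = 54
Coefficient = -1/54
In lowest terms: -1/54


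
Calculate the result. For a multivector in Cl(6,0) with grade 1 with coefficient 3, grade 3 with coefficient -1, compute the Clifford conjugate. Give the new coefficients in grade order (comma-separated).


Clifford conjugate sign for grade k: (-1)^(k(k+1)/2)
Grade 1: (-1)^(1*2/2) = (-1)^1 = -1, coeff 3 -> -3
Grade 3: (-1)^(3*4/2) = (-1)^6 = 1, coeff -1 -> -1
Conjugated coefficients: -3, -1


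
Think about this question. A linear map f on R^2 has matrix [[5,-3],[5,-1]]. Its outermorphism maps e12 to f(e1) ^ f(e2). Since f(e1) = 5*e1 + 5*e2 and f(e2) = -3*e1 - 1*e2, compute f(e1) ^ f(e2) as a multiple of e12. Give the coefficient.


The outermorphism of a linear map f sends e1^e2 to f(e1)^f(e2).
f(e1) = 5*e1 + 5*e2
f(e2) = -3*e1 - 1*e2
f(e1) ^ f(e2) = (5*e1 + 5*e2) ^ (-3*e1 - 1*e2)
= 5*(-1)*e12 + 5*(-3)*e21
= (-5 - (-15))*e12
= 10*e12
Coefficient = 10


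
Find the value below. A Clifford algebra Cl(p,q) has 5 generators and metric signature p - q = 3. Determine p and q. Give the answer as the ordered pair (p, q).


We need p + q = 5 and p - q = 3.
Adding: 2p = 5 + 3 = 8, so p = 4.
Then q = 5 - 4 = 1.
(p, q) = (4, 1)


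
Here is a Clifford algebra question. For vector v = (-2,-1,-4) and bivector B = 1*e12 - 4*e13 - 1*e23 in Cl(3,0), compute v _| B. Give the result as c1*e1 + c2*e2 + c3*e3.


Left contraction v _| B = <vB>_1 (grade-1 part of the geometric product vB).
Using e1_|e12 = e2, e2_|e12 = -e1, e1_|e13 = e3, e3_|e13 = -e1, e2_|e23 = e3, e3_|e23 = -e2:
e1 coeff: -v2*b12 - v3*b13 = -(-1)*(1) - (-4)*(-4) = -15
e2 coeff: v1*b12 - v3*b23 = (-2)*(1) - (-4)*(-1) = -6
e3 coeff: v1*b13 + v2*b23 = (-2)*(-4) + (-1)*(-1) = 9
v _| B = -15*e1 - 6*e2 + 9*e3


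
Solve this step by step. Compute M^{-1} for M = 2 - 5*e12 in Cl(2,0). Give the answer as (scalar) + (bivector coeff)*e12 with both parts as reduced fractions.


M = 2 - 5*e12, where e12^2 = -1.
Since M commutes with its reverse ~M = a - b*e12, M * ~M = a^2 - b^2*e12^2 = a^2 + b^2.
So M^{-1} = ~M / (a^2 + b^2) = (a - b*e12)/(a^2 + b^2).
a^2 + b^2 = 4 + 25 = 29
Scalar part = 2/29 = 2/29
Bivector coeff = 5/29 = 5/29
M^{-1} = 2/29 + 5/29*e12


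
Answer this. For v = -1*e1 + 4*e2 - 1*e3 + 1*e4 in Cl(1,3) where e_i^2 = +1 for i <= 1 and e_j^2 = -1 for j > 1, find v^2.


v^2 = sum of c_i^2 * e_i^2
Positive signature terms (e_i^2 = +1): (-1)^2 = 1
Negative signature terms (e_j^2 = -1): 4^2 + (-1)^2 + 1^2 = 18
v^2 = 1 - 18 = -17


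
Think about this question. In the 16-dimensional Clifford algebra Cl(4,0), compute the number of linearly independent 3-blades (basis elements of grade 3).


Number of grade-k basis blades in Cl(p,q) with n = p + q is C(n, k).
n = 4 + 0 = 4
C(4, 3) = 4! / (3! * 1!)
= 24 / (6 * 1)
= 4


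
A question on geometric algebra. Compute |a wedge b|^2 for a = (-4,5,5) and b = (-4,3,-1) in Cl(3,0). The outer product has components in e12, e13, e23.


a wedge b = (a1*b2 - a2*b1)*e12 + (a1*b3 - a3*b1)*e13 + (a2*b3 - a3*b2)*e23
e12 coeff: (-4)*3 - 5*(-4) = -12 - (-20) = 8
e13 coeff: (-4)*(-1) - 5*(-4) = 4 - (-20) = 24
e23 coeff: 5*(-1) - 5*3 = -5 - 15 = -20
|a wedge b|^2 = 8^2 + 24^2 + (-20)^2
= 64 + 576 + 400
= 1040


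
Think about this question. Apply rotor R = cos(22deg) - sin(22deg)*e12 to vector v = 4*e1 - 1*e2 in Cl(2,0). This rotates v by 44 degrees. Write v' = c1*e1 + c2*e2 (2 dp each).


Rotor R = cos(22deg) - sin(22deg)*e12
Rotation angle theta = 2 * 22 = 44 degrees
v' = R*v*~R rotates v by theta.
cos(44deg) = 0.7193, sin(44deg) = 0.6947
v'_1 = 4*cos(44deg) - (-1)*sin(44deg)
= 4*0.7193 - (-1)*0.6947
= 3.57
v'_2 = 4*sin(44deg) + (-1)*cos(44deg)
= 4*0.6947 + (-1)*0.7193
= 2.06
v' = 3.57*e1 + 2.06*e2


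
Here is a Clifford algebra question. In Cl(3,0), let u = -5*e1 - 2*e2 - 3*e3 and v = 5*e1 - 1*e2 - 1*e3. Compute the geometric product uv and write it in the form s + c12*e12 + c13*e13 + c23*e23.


In Cl(3,0): e_i^2 = 1, e_ie_j = -e_je_i for i != j.
Scalar part = u . v = (-5)*5 + (-2)*(-1) + (-3)*(-1)
= -25 + 2 + 3 = -20
e12 coeff = (-5)*(-1) - (-2)*5 = 5 - (-10) = 15
e13 coeff = (-5)*(-1) - (-3)*5 = 5 - (-15) = 20
e23 coeff = (-2)*(-1) - (-3)*(-1) = 2 - 3 = -1
uv = -20 + 15*e12 + 20*e13 - 1*e23


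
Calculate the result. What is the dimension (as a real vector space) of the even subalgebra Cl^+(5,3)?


Even subalgebra dimension = 2^(n-1)
n = 5 + 3 = 8
2^(8 - 1) = 2^7 = 128
Verification: sum of C(8,k) for even k = 1 + 28 + 70 + 28 + 1 = 128
Result = 128


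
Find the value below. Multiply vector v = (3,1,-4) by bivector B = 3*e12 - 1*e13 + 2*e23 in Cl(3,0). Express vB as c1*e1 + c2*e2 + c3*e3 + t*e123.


vB has grade-1 (vector) and grade-3 (trivector) parts: vB = (v _| B) + (v ^ B).
Vector part <vB>_1:
  e1: -v2*b12 - v3*b13 = -(1)*(3) - (-4)*(-1) = -7
  e2: v1*b12 - v3*b23 = (3)*(3) - (-4)*(2) = 17
  e3: v1*b13 + v2*b23 = (3)*(-1) + (1)*(2) = -1
Trivector part <vB>_3:
  e123: v1*b23 - v2*b13 + v3*b12 = (3)*(2) - (1)*(-1) + (-4)*(3) = -5
vB = -7*e1 + 17*e2 - 1*e3 - 5*e123


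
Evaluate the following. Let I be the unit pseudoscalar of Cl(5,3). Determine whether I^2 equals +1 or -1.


The pseudoscalar I = e1...e_n (product of all n generators) of Cl(p,q) satisfies I^2 = (-1)^(q + n(n-1)/2).
p = 5, q = 3, n = p + q = 8
n(n-1)/2 = 8 * 7 / 2 = 28
Exponent = q + n(n-1)/2 = 3 + 28 = 31
I^2 = (-1)^31 = -1


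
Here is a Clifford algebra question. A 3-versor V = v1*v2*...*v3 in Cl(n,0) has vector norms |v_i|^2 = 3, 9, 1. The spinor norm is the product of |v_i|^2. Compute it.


Spinor norm N(V) = |v1|^2 * |v2|^2 * ... * |v3|^2
= 3 * 9 * 1
Running product: 3, 27, 27
N(V) = 27


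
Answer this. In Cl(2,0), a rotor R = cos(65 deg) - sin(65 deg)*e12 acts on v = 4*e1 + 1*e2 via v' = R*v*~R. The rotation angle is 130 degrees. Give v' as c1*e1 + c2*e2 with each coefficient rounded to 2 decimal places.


Rotor R = cos(65deg) - sin(65deg)*e12
Rotation angle theta = 2 * 65 = 130 degrees
v' = R*v*~R rotates v by theta.
cos(130deg) = -0.6428, sin(130deg) = 0.7660
v'_1 = 4*cos(130deg) - 1*sin(130deg)
= 4*(-0.6428) - 1*0.7660
= -3.34
v'_2 = 4*sin(130deg) + 1*cos(130deg)
= 4*0.7660 + 1*(-0.6428)
= 2.42
v' = -3.34*e1 + 2.42*e2


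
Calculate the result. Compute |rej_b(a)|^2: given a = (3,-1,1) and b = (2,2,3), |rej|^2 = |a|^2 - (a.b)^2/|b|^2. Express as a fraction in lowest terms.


|a|^2 = 3^2 + (-1)^2 + 1^2 = 11
|b|^2 = 2^2 + 2^2 + 3^2 = 17
a . b = 3*2 + (-1)*2 + 1*3 = 7
(a.b)^2 = 7^2 = 49
|rej|^2 = 11 - 49/17
= (187 - 49)/17
= 138/17
In lowest terms: 138/17


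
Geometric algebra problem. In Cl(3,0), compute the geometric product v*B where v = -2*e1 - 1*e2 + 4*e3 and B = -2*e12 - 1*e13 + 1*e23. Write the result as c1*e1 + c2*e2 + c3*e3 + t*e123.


vB has grade-1 (vector) and grade-3 (trivector) parts: vB = (v _| B) + (v ^ B).
Vector part <vB>_1:
  e1: -v2*b12 - v3*b13 = -(-1)*(-2) - (4)*(-1) = 2
  e2: v1*b12 - v3*b23 = (-2)*(-2) - (4)*(1) = 0
  e3: v1*b13 + v2*b23 = (-2)*(-1) + (-1)*(1) = 1
Trivector part <vB>_3:
  e123: v1*b23 - v2*b13 + v3*b12 = (-2)*(1) - (-1)*(-1) + (4)*(-2) = -11
vB = 2*e1 + 0*e2 + 1*e3 - 11*e123


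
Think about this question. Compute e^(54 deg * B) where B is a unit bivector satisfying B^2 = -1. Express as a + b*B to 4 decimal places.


For a unit bivector B with B^2 = -1, the exponential series gives
e^(theta*B) = cos(theta) + sin(theta)*B (the GA analogue of Euler's formula).
theta = 54 degrees = 0.942478 rad
cos(54 deg) = 0.5878
sin(54 deg) = 0.8090
exp(theta*B) = 0.5878 + 0.8090*B


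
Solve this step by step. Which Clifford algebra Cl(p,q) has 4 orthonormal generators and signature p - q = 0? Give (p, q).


We need p + q = 4 and p - q = 0.
Adding: 2p = 4 + 0 = 4, so p = 2.
Then q = 4 - 2 = 2.
(p, q) = (2, 2)


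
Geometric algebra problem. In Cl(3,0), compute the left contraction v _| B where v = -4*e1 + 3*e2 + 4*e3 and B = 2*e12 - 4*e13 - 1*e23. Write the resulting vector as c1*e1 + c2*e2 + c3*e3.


Left contraction v _| B = <vB>_1 (grade-1 part of the geometric product vB).
Using e1_|e12 = e2, e2_|e12 = -e1, e1_|e13 = e3, e3_|e13 = -e1, e2_|e23 = e3, e3_|e23 = -e2:
e1 coeff: -v2*b12 - v3*b13 = -(3)*(2) - (4)*(-4) = 10
e2 coeff: v1*b12 - v3*b23 = (-4)*(2) - (4)*(-1) = -4
e3 coeff: v1*b13 + v2*b23 = (-4)*(-4) + (3)*(-1) = 13
v _| B = 10*e1 - 4*e2 + 13*e3


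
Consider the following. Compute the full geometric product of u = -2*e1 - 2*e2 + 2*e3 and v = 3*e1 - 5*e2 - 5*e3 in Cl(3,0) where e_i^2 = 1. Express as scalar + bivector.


In Cl(3,0): e_i^2 = 1, e_ie_j = -e_je_i for i != j.
Scalar part = u . v = (-2)*3 + (-2)*(-5) + 2*(-5)
= -6 + 10 + (-10) = -6
e12 coeff = (-2)*(-5) - (-2)*3 = 10 - (-6) = 16
e13 coeff = (-2)*(-5) - 2*3 = 10 - 6 = 4
e23 coeff = (-2)*(-5) - 2*(-5) = 10 - (-10) = 20
uv = -6 + 16*e12 + 4*e13 + 20*e23


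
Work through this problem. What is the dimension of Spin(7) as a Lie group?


Spin(n) double-covers SO(n); both have Lie algebra so(n) of dimension n(n-1)/2.
n = 7
n(n-1) = 7 * 6 = 42
dim Spin(7) = 42/2 = 21


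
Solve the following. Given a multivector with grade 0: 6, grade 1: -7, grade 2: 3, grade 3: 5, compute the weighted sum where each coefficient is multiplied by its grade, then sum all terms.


Grade-weighted sum = sum of grade_k * coefficient_k
0*6 = 0
1*(-7) = -7
2*3 = 6
3*5 = 15
Total = 0 + (-7) + 6 + 15 = 14


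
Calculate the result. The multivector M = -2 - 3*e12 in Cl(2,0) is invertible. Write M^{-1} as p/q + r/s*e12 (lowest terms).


M = -2 - 3*e12, where e12^2 = -1.
Since M commutes with its reverse ~M = a - b*e12, M * ~M = a^2 - b^2*e12^2 = a^2 + b^2.
So M^{-1} = ~M / (a^2 + b^2) = (a - b*e12)/(a^2 + b^2).
a^2 + b^2 = 4 + 9 = 13
Scalar part = -2/13 = -2/13
Bivector coeff = 3/13 = 3/13
M^{-1} = -2/13 + 3/13*e12


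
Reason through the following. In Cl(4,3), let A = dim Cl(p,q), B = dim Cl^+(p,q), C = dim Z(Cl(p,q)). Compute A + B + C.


n = 4 + 3 = 7
Total dim = 2^7 = 128
Even subalgebra dim = 2^6 = 64
n is odd, so center dim = 2
Sum = 128 + 64 + 2 = 194


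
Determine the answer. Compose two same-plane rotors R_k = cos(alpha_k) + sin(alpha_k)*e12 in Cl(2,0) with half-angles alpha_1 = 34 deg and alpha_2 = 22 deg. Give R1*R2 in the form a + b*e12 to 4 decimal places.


Same-plane rotors commute and their half-angles add:
R1*R2 = cos(a1 + a2) + sin(a1 + a2)*e12.
a1 + a2 = 34 + 22 = 56 deg
cos(56 deg) = 0.5592
sin(56 deg) = 0.8290
R1*R2 = 0.5592 + 0.8290*e12


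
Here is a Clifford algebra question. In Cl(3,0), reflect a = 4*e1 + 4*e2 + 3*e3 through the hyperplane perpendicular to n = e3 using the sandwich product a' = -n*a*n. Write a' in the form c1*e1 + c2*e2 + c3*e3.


Reflection formula: a' = -n*a*n, with n = e3 (unit vector, n^2 = 1).
For reflection through hyperplane perp to e3:
The component along e3 flips sign, others stay.
a = (4, 4, 3)
a' = (4, 4, -3)
a' = 4*e1 + 4*e2 - 3*e3


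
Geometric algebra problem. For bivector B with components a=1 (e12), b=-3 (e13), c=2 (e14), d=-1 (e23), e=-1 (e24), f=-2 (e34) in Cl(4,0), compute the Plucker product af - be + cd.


Plucker relation: af - be + cd
a*f = 1*(-2) = -2
b*e = (-3)*(-1) = 3
c*d = 2*(-1) = -2
af - be + cd = -2 - 3 + (-2)
= -7


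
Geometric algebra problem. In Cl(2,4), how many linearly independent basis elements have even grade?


Even subalgebra dimension = 2^(n-1)
n = 2 + 4 = 6
2^(6 - 1) = 2^5 = 32
Verification: sum of C(6,k) for even k = 1 + 15 + 15 + 1 = 32
Result = 32


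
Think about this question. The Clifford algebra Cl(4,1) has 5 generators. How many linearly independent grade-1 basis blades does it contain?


Number of grade-k basis blades in Cl(p,q) with n = p + q is C(n, k).
n = 4 + 1 = 5
C(5, 1) = 5! / (1! * 4!)
= 120 / (1 * 24)
= 5


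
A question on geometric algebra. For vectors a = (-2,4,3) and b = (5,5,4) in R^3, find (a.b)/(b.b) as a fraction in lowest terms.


Projection coefficient = (a . b) / (b . b)
a . b = (-2)*5 + 4*5 + 3*4
= -10 + 20 + 12 = 22
b . b = 5^2 + 5^2 + 4^2
= 25 + 25 + 16 = 66
Coefficient = 22/66
In lowest terms: 1/3


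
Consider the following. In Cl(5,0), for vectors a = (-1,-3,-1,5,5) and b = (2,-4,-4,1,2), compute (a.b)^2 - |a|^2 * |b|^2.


a . b = (-1)*2 + (-3)*(-4) + (-1)*(-4) + 5*1 + 5*2
= -2 + 12 + 4 + 5 + 10 = 29
|a|^2 = (-1)^2 + (-3)^2 + (-1)^2 + 5^2 + 5^2 = 61
|b|^2 = 2^2 + (-4)^2 + (-4)^2 + 1^2 + 2^2 = 41
(a.b)^2 = 29^2 = 841
|a|^2 * |b|^2 = 61 * 41 = 2501
Result = 841 - 2501 = -1660


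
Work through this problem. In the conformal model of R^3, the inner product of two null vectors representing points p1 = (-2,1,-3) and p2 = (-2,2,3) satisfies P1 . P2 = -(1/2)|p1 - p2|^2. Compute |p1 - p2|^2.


p1 - p2 = (0, -1, -6)
|p1 - p2|^2 = 0^2 + (-1)^2 + (-6)^2
= 0 + 1 + 36
= 37


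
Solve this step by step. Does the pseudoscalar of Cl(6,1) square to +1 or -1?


The pseudoscalar I = e1...e_n (product of all n generators) of Cl(p,q) satisfies I^2 = (-1)^(q + n(n-1)/2).
p = 6, q = 1, n = p + q = 7
n(n-1)/2 = 7 * 6 / 2 = 21
Exponent = q + n(n-1)/2 = 1 + 21 = 22
I^2 = (-1)^22 = +1


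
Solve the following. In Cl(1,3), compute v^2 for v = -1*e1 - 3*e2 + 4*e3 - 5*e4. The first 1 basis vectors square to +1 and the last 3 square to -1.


v^2 = sum of c_i^2 * e_i^2
Positive signature terms (e_i^2 = +1): (-1)^2 = 1
Negative signature terms (e_j^2 = -1): (-3)^2 + 4^2 + (-5)^2 = 50
v^2 = 1 - 50 = -49


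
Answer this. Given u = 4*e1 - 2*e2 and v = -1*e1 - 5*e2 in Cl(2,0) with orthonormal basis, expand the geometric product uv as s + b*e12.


Expand: (4*e1 - 2*e2)(-1*e1 - 5*e2)
= 4*(-1)*e1e1 + 4*(-5)*e1e2 + (-2)*(-1)*e2e1 + (-2)*(-5)*e2e2
Using e1^2 = e2^2 = 1, e2e1 = -e1e2:
Scalar part s = 4*(-1) + (-2)*(-5) = -4 + 10 = 6
Bivector part b = 4*(-5) - (-2)*(-1) = -20 - 2 = -22
uv = 6 - 22*e12


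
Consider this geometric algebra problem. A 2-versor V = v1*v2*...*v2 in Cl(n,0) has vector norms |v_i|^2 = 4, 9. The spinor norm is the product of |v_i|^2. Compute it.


Spinor norm N(V) = |v1|^2 * |v2|^2 * ... * |v2|^2
= 4 * 9
Running product: 4, 36
N(V) = 36
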